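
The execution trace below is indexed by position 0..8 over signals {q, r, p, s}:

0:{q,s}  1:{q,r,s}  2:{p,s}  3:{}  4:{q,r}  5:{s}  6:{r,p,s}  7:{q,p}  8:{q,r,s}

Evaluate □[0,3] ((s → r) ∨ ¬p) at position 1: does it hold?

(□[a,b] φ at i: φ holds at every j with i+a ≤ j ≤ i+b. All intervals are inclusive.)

Check ((s → r) ∨ ¬p) at every j in [1,4]:
  j=1: true
  j=2: false
  j=3: true
  j=4: true
Fails at j=2 → formula fails.

Does not hold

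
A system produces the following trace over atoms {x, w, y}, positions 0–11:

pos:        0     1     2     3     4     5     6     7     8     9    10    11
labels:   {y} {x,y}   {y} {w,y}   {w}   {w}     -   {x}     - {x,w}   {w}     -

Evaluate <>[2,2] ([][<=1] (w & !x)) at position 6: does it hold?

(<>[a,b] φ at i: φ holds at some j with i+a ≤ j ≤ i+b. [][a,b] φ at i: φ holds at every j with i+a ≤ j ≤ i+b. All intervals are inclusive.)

False

Check [][<=1] (w & !x) at each j in [8,8]:
  j=8: fails at 8
No position in the window satisfies it → formula fails.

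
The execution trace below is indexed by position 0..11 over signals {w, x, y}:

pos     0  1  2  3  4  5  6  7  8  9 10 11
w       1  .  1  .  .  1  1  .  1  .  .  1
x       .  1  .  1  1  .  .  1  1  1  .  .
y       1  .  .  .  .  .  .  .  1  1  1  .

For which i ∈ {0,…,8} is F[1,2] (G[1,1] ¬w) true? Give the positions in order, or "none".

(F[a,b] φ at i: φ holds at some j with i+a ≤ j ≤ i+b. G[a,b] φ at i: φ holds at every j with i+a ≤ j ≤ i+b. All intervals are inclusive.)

Evaluate at each i in [0,8]:
  i=0: ✓ (witness j=2)
  i=1: ✓ (witness j=2)
  i=2: ✓ (witness j=3)
  i=3: ✗ (none in [4,5])
  i=4: ✓ (witness j=6)
  i=5: ✓ (witness j=6)
  i=6: ✓ (witness j=8)
  i=7: ✓ (witness j=8)
  i=8: ✓ (witness j=9)

0, 1, 2, 4, 5, 6, 7, 8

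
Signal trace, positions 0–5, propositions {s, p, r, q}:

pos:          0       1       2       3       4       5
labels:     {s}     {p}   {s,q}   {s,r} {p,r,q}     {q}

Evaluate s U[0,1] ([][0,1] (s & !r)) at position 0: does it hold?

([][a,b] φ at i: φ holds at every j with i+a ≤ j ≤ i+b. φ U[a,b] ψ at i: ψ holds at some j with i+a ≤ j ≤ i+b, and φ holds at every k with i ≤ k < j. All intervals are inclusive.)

Need some j in [0,1] with [][0,1] (s & !r), and s at every k in [0,j-1].
  j=0: [][0,1] (s & !r) — fails at 1.
  j=1: [][0,1] (s & !r) — fails at 1.
No j in the window works → until fails.

False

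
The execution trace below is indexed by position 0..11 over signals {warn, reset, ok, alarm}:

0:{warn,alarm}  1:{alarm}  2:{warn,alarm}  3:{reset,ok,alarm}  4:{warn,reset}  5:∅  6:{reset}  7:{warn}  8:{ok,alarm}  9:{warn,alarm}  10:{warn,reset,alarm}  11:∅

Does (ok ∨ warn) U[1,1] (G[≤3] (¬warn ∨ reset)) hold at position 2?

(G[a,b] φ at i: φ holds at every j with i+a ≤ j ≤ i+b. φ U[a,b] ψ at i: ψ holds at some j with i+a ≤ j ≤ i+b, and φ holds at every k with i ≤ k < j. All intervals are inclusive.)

Yes

Need some j in [3,3] with G[≤3] (¬warn ∨ reset), and (ok ∨ warn) at every k in [2,j-1].
  j=3: G[≤3] (¬warn ∨ reset) holds; (ok ∨ warn) holds at every k in [2,2] → satisfied.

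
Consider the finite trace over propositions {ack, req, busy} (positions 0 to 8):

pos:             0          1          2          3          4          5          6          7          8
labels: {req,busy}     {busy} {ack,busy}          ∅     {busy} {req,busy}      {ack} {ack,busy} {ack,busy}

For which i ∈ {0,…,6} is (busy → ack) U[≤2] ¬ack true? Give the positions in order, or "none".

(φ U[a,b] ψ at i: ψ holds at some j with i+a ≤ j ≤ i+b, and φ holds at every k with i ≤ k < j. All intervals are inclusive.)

Evaluate at each i in [0,6]:
  i=0: ✓ (rhs at j=0)
  i=1: ✓ (rhs at j=1)
  i=2: ✓ (rhs at j=3; lhs holds on [2,2])
  i=3: ✓ (rhs at j=3)
  i=4: ✓ (rhs at j=4)
  i=5: ✓ (rhs at j=5)
  i=6: ✗ (no rhs in [6,8])

0, 1, 2, 3, 4, 5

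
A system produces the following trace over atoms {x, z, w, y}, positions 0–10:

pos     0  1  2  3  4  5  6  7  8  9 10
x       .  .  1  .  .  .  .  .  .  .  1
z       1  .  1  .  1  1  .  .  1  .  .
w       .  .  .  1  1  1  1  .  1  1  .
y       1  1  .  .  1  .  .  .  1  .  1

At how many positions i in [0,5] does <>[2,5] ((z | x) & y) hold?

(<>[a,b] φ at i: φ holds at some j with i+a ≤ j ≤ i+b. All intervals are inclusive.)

6

Evaluate at each i in [0,5]:
  i=0: ✓ (witness j=4)
  i=1: ✓ (witness j=4)
  i=2: ✓ (witness j=4)
  i=3: ✓ (witness j=8)
  i=4: ✓ (witness j=8)
  i=5: ✓ (witness j=8)
Positions where it holds: {0, 1, 2, 3, 4, 5} → 6.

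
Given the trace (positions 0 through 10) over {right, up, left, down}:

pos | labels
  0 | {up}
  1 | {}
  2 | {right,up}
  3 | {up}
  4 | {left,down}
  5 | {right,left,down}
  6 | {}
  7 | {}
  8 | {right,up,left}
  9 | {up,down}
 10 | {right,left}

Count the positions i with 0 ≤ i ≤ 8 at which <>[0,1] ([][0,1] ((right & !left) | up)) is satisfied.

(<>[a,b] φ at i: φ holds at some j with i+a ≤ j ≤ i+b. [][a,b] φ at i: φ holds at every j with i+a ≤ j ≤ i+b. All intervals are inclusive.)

4

Evaluate at each i in [0,8]:
  i=0: ✗ (none in [0,1])
  i=1: ✓ (witness j=2)
  i=2: ✓ (witness j=2)
  i=3: ✗ (none in [3,4])
  i=4: ✗ (none in [4,5])
  i=5: ✗ (none in [5,6])
  i=6: ✗ (none in [6,7])
  i=7: ✓ (witness j=8)
  i=8: ✓ (witness j=8)
Positions where it holds: {1, 2, 7, 8} → 4.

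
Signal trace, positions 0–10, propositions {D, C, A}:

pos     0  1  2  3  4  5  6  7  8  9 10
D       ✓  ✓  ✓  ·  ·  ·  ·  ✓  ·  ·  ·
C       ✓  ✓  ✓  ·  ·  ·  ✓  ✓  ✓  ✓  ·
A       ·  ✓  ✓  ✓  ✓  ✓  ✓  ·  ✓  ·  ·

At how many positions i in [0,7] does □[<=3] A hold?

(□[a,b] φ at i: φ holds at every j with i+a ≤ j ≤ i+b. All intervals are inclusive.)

3

Evaluate at each i in [0,7]:
  i=0: ✗ (fails at j=0)
  i=1: ✓ (all of [1,4])
  i=2: ✓ (all of [2,5])
  i=3: ✓ (all of [3,6])
  i=4: ✗ (fails at j=7)
  i=5: ✗ (fails at j=7)
  i=6: ✗ (fails at j=7)
  i=7: ✗ (fails at j=7)
Positions where it holds: {1, 2, 3} → 3.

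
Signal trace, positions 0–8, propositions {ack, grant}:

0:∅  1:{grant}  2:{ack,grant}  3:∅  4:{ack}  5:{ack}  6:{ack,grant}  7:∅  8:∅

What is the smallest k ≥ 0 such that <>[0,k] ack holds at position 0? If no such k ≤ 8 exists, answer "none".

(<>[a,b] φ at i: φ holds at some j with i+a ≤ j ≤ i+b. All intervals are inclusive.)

Scan j = 0,1,… for ack:
  j=0: fails
  j=1: fails
  j=2: holds
First hit at j=2, so smallest k = 2-0 = 2.

2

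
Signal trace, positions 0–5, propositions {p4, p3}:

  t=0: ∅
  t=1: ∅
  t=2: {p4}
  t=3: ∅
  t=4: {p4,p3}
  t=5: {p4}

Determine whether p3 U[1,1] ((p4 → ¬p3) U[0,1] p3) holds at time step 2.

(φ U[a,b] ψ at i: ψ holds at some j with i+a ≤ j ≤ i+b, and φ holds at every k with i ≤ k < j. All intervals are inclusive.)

Need some j in [3,3] with ((p4 → ¬p3) U[0,1] p3), and p3 at every k in [2,j-1].
  j=3: ((p4 → ¬p3) U[0,1] p3) holds, but p3 fails at k=2 → not this j.
No j in the window works → until fails.

No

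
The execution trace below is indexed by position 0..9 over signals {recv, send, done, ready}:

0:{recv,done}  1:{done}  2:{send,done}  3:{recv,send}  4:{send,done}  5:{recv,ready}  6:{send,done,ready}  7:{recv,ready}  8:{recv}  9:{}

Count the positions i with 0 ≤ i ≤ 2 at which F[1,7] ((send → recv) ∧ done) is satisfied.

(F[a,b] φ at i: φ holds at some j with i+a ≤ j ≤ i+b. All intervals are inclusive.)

Evaluate at each i in [0,2]:
  i=0: ✓ (witness j=1)
  i=1: ✗ (none in [2,8])
  i=2: ✗ (none in [3,9])
Positions where it holds: {0} → 1.

1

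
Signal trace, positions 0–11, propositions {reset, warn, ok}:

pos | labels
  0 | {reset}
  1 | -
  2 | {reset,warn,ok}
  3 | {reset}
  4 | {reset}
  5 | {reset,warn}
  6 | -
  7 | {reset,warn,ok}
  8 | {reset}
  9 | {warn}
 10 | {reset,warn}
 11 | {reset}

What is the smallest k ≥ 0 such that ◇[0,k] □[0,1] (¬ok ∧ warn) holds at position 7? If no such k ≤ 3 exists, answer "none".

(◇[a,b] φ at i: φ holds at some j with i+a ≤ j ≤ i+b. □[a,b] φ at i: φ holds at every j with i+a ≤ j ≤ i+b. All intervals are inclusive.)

2

Scan j = 7,8,… for □[0,1] (¬ok ∧ warn):
  j=7: fails
  j=8: fails
  j=9: holds
First hit at j=9, so smallest k = 9-7 = 2.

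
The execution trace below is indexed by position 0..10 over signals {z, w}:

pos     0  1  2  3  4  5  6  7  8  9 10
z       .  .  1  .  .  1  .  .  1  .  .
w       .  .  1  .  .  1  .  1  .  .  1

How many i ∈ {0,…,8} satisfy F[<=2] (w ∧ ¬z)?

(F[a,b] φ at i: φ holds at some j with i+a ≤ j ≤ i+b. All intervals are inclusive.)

Evaluate at each i in [0,8]:
  i=0: ✗ (none in [0,2])
  i=1: ✗ (none in [1,3])
  i=2: ✗ (none in [2,4])
  i=3: ✗ (none in [3,5])
  i=4: ✗ (none in [4,6])
  i=5: ✓ (witness j=7)
  i=6: ✓ (witness j=7)
  i=7: ✓ (witness j=7)
  i=8: ✓ (witness j=10)
Positions where it holds: {5, 6, 7, 8} → 4.

4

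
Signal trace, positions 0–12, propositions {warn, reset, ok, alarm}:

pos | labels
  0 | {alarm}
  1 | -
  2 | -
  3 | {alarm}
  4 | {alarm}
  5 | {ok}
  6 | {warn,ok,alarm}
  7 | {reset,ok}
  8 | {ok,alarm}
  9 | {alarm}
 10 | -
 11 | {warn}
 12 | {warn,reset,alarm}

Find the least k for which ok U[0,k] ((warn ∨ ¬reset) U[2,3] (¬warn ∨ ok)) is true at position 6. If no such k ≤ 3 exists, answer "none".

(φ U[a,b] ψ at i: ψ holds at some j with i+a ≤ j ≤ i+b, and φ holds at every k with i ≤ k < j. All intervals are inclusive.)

Need earliest j ≥ 6 with ((warn ∨ ¬reset) U[2,3] (¬warn ∨ ok)), and ok at every k in [6,j-1].
  j=6: rhs fails.
  j=7: rhs fails.
  j=8: rhs holds; lhs holds on [6,7]. k = 2.

2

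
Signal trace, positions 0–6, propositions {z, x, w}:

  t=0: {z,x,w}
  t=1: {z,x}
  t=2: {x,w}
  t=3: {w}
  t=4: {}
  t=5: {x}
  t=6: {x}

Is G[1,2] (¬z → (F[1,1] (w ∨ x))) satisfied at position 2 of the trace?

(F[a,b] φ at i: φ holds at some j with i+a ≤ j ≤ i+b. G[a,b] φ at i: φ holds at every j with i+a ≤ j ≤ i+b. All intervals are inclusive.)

Check (¬z → (F[1,1] (w ∨ x))) at every j in [3,4]:
  j=3: antecedent true; consequent fails (none in [4,4]) → ✗
  j=4: antecedent true; consequent holds (witness at 5) → ✓
Fails at j=3 → formula fails.

False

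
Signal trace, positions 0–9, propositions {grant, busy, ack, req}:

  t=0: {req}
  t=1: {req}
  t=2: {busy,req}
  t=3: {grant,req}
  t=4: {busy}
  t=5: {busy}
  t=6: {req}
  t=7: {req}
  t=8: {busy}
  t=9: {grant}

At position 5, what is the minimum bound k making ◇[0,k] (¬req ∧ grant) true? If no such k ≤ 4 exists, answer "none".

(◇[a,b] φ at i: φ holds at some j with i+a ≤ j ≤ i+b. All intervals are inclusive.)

Scan j = 5,6,… for (¬req ∧ grant):
  j=5: fails
  j=6: fails
  j=7: fails
  j=8: fails
  j=9: holds
First hit at j=9, so smallest k = 9-5 = 4.

4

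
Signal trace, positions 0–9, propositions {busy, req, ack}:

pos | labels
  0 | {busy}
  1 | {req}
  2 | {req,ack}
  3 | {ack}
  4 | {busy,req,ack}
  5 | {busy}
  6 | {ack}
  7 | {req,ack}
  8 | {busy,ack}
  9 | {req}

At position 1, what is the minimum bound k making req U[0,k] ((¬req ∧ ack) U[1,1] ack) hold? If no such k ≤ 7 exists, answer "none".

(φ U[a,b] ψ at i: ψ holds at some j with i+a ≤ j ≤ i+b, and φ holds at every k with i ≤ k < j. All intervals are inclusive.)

2

Need earliest j ≥ 1 with ((¬req ∧ ack) U[1,1] ack), and req at every k in [1,j-1].
  j=1: rhs fails.
  j=2: rhs fails.
  j=3: rhs holds; lhs holds on [1,2]. k = 2.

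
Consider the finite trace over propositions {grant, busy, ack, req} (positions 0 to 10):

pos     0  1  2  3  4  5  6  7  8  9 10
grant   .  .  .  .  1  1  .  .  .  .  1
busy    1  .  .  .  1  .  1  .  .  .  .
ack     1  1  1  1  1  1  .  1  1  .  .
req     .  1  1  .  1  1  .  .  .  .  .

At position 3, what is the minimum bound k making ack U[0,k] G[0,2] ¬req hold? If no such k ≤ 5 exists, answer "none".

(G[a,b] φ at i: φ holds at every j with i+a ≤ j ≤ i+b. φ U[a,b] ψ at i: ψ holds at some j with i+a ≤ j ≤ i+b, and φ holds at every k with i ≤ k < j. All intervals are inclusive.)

3

Need earliest j ≥ 3 with G[0,2] ¬req, and ack at every k in [3,j-1].
  j=3: rhs fails.
  j=4: rhs fails.
  j=5: rhs fails.
  j=6: rhs holds; lhs holds on [3,5]. k = 3.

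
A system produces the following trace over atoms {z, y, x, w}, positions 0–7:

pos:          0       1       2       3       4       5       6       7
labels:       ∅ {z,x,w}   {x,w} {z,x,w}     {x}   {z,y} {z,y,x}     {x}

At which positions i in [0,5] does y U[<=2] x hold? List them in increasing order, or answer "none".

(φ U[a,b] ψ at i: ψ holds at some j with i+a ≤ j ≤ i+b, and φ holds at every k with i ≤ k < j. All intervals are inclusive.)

1, 2, 3, 4, 5

Evaluate at each i in [0,5]:
  i=0: ✗ (lhs fails at k=0 before rhs at j=1)
  i=1: ✓ (rhs at j=1)
  i=2: ✓ (rhs at j=2)
  i=3: ✓ (rhs at j=3)
  i=4: ✓ (rhs at j=4)
  i=5: ✓ (rhs at j=6; lhs holds on [5,5])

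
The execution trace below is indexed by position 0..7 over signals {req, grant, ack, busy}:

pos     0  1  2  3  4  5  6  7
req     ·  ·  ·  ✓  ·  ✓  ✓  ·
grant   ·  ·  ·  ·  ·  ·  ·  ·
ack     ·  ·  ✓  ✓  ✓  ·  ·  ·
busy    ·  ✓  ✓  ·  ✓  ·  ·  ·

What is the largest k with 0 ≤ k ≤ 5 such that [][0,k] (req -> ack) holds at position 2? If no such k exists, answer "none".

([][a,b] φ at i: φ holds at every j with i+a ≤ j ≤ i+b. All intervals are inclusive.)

2

(req -> ack) must hold from j=2 onward; find where it first fails.
  j=2: holds
  j=3: holds
  j=4: holds
  j=5: fails
Holds on [2,4], so largest k = 2.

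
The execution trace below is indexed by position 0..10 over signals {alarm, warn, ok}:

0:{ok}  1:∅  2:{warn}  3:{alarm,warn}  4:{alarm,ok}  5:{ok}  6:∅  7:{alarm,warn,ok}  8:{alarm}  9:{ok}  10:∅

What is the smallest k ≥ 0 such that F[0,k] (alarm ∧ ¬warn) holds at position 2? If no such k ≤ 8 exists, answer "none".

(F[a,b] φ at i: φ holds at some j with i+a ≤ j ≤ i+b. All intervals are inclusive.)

2

Scan j = 2,3,… for (alarm ∧ ¬warn):
  j=2: fails
  j=3: fails
  j=4: holds
First hit at j=4, so smallest k = 4-2 = 2.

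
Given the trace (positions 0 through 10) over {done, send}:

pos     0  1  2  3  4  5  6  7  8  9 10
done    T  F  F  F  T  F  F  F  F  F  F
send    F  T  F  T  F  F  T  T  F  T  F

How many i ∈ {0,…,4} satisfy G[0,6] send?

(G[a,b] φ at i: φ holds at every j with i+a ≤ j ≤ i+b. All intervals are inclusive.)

0

Evaluate at each i in [0,4]:
  i=0: ✗ (fails at j=0)
  i=1: ✗ (fails at j=2)
  i=2: ✗ (fails at j=2)
  i=3: ✗ (fails at j=4)
  i=4: ✗ (fails at j=4)
Positions where it holds: {} → 0.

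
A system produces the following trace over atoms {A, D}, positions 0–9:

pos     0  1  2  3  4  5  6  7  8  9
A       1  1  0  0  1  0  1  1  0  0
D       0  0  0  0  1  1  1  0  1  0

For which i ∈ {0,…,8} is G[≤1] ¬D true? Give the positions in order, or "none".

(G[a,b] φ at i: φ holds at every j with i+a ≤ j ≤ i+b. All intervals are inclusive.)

0, 1, 2

Evaluate at each i in [0,8]:
  i=0: ✓ (all of [0,1])
  i=1: ✓ (all of [1,2])
  i=2: ✓ (all of [2,3])
  i=3: ✗ (fails at j=4)
  i=4: ✗ (fails at j=4)
  i=5: ✗ (fails at j=5)
  i=6: ✗ (fails at j=6)
  i=7: ✗ (fails at j=8)
  i=8: ✗ (fails at j=8)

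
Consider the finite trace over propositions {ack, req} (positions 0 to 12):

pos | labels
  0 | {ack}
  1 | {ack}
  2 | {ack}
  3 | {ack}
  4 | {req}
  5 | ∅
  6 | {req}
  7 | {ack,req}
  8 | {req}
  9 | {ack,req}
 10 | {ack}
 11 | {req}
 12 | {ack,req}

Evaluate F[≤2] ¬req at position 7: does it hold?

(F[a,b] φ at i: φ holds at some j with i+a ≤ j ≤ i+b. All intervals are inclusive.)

False

Check ¬req at each j in [7,9]:
  j=7: false
  j=8: false
  j=9: false
No position in the window satisfies it → formula fails.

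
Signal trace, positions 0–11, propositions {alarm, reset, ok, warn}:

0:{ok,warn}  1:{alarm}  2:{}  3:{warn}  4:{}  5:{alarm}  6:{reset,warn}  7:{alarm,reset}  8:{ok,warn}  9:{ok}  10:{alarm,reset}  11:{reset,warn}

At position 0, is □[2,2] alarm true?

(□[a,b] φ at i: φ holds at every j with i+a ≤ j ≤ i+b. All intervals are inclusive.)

Check alarm at every j in [2,2]:
  j=2: false
Fails at j=2 → formula fails.

False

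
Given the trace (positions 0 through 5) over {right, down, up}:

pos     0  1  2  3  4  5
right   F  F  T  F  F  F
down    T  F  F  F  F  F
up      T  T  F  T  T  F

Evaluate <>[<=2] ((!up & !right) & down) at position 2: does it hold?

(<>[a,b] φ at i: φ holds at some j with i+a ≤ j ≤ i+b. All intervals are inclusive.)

No

Check ((!up & !right) & down) at each j in [2,4]:
  j=2: false
  j=3: false
  j=4: false
No position in the window satisfies it → formula fails.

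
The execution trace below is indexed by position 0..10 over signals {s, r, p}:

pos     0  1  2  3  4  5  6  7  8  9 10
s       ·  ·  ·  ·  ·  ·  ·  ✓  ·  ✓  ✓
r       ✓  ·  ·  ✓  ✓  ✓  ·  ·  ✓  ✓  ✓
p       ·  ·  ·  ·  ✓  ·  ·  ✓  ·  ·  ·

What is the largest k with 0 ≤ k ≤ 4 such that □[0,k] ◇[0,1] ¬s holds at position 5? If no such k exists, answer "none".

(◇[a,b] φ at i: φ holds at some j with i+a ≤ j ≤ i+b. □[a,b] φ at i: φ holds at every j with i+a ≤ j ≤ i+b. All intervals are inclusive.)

◇[0,1] ¬s must hold from j=5 onward; find where it first fails.
  j=5: holds
  j=6: holds
  j=7: holds
  j=8: holds
  j=9: fails
Holds on [5,8], so largest k = 3.

3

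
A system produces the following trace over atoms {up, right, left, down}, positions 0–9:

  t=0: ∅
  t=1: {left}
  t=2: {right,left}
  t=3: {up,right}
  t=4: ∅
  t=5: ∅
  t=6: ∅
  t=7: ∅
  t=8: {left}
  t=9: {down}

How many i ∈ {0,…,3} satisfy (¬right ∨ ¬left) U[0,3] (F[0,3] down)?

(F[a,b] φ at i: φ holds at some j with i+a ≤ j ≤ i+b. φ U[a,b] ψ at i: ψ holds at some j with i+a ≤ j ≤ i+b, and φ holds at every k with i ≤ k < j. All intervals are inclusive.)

Evaluate at each i in [0,3]:
  i=0: ✗ (no rhs in [0,3])
  i=1: ✗ (no rhs in [1,4])
  i=2: ✗ (no rhs in [2,5])
  i=3: ✓ (rhs at j=6; lhs holds on [3,5])
Positions where it holds: {3} → 1.

1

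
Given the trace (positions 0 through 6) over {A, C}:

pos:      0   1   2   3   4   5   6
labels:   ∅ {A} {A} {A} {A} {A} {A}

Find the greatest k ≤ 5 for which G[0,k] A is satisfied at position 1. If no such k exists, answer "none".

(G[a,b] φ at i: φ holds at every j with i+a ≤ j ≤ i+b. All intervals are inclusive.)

A must hold from j=1 onward; find where it first fails.
  j=1: holds
  j=2: holds
  j=3: holds
  j=4: holds
  j=5: holds
  j=6: holds
Holds through j=6; largest k = 5.

5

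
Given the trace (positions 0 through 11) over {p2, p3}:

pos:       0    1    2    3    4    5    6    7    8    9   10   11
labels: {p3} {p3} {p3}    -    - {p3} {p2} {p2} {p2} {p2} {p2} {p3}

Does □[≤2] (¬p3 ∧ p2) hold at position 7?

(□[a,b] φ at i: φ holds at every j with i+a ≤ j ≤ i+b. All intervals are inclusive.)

True

Check (¬p3 ∧ p2) at every j in [7,9]:
  j=7: true
  j=8: true
  j=9: true
All positions satisfy it → formula holds.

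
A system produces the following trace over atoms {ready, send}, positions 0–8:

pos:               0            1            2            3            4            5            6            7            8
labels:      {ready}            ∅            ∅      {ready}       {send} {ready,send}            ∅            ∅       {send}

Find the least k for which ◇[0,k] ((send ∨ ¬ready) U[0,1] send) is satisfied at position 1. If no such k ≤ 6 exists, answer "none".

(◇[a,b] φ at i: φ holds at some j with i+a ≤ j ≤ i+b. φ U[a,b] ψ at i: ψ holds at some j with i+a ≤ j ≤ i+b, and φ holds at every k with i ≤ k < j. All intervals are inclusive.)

3

Scan j = 1,2,… for ((send ∨ ¬ready) U[0,1] send):
  j=1: fails
  j=2: fails
  j=3: fails
  j=4: holds
First hit at j=4, so smallest k = 4-1 = 3.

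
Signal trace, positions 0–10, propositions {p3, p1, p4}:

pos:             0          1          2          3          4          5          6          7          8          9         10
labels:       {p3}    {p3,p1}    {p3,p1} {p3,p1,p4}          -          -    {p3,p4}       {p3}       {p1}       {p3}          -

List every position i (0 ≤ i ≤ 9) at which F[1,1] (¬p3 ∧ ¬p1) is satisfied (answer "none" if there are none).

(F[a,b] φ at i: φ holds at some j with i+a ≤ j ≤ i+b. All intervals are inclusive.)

3, 4, 9

Evaluate at each i in [0,9]:
  i=0: ✗ (none in [1,1])
  i=1: ✗ (none in [2,2])
  i=2: ✗ (none in [3,3])
  i=3: ✓ (witness j=4)
  i=4: ✓ (witness j=5)
  i=5: ✗ (none in [6,6])
  i=6: ✗ (none in [7,7])
  i=7: ✗ (none in [8,8])
  i=8: ✗ (none in [9,9])
  i=9: ✓ (witness j=10)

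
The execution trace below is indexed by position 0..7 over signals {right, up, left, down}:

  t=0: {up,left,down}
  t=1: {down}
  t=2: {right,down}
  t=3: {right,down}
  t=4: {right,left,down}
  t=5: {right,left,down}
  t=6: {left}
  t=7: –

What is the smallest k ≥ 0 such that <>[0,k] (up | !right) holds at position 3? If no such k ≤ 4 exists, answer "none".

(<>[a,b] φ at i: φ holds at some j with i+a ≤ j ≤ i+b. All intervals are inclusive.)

3

Scan j = 3,4,… for (up | !right):
  j=3: fails
  j=4: fails
  j=5: fails
  j=6: holds
First hit at j=6, so smallest k = 6-3 = 3.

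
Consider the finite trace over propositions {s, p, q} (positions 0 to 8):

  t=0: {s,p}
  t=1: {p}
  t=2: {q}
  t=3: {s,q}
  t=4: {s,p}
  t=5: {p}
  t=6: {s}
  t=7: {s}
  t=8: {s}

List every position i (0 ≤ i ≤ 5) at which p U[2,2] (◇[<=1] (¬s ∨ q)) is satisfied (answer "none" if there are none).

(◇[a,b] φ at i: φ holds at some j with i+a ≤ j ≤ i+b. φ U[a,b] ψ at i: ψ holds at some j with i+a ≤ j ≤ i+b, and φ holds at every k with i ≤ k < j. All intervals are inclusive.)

0

Evaluate at each i in [0,5]:
  i=0: ✓ (rhs at j=2; lhs holds on [0,1])
  i=1: ✗ (lhs fails at k=2 before rhs at j=3)
  i=2: ✗ (lhs fails at k=2 before rhs at j=4)
  i=3: ✗ (lhs fails at k=3 before rhs at j=5)
  i=4: ✗ (no rhs in [6,6])
  i=5: ✗ (no rhs in [7,7])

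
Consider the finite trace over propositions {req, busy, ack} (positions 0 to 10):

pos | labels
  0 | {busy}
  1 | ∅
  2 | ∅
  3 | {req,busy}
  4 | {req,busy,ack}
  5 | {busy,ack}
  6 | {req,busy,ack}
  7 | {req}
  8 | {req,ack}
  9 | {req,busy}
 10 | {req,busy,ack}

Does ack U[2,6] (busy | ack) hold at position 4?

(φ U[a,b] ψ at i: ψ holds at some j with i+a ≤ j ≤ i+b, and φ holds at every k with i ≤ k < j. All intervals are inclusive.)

Need some j in [6,10] with (busy | ack), and ack at every k in [4,j-1].
  j=6: (busy | ack) holds; ack holds at every k in [4,5] → satisfied.

Yes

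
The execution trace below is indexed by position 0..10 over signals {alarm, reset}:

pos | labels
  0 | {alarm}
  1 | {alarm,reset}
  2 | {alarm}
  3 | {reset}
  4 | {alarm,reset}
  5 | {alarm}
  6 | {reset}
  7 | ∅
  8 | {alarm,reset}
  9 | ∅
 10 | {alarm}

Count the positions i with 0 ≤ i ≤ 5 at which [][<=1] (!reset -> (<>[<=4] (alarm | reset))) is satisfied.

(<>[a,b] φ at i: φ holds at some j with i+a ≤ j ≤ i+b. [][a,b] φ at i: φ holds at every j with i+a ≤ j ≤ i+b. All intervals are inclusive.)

Evaluate at each i in [0,5]:
  i=0: ✓ (all of [0,1])
  i=1: ✓ (all of [1,2])
  i=2: ✓ (all of [2,3])
  i=3: ✓ (all of [3,4])
  i=4: ✓ (all of [4,5])
  i=5: ✓ (all of [5,6])
Positions where it holds: {0, 1, 2, 3, 4, 5} → 6.

6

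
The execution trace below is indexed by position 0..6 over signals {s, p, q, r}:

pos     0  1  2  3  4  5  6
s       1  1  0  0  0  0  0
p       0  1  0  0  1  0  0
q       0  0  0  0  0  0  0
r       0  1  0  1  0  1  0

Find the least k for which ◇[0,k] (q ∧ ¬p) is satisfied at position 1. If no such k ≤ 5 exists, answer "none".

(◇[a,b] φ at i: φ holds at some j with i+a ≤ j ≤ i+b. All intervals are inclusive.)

Scan j = 1,2,… for (q ∧ ¬p):
  j=1: fails
  j=2: fails
  j=3: fails
  j=4: fails
  j=5: fails
  j=6: fails
No j in [1,6] satisfies it → none.

none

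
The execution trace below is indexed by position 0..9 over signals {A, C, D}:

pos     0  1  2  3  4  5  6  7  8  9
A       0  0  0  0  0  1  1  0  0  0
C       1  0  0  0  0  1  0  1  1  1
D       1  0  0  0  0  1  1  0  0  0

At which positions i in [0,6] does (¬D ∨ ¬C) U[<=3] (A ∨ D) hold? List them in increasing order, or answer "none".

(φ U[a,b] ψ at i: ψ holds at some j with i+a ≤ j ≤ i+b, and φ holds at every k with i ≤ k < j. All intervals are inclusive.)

Evaluate at each i in [0,6]:
  i=0: ✓ (rhs at j=0)
  i=1: ✗ (no rhs in [1,4])
  i=2: ✓ (rhs at j=5; lhs holds on [2,4])
  i=3: ✓ (rhs at j=5; lhs holds on [3,4])
  i=4: ✓ (rhs at j=5; lhs holds on [4,4])
  i=5: ✓ (rhs at j=5)
  i=6: ✓ (rhs at j=6)

0, 2, 3, 4, 5, 6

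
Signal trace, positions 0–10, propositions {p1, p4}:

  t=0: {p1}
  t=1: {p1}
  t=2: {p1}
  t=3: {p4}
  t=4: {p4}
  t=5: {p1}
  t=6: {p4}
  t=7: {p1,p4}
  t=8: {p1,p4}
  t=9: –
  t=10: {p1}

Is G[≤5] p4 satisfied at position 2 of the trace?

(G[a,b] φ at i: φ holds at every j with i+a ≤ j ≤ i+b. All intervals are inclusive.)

Check p4 at every j in [2,7]:
  j=2: false
  j=3: true
  j=4: true
  j=5: false
  j=6: true
  j=7: true
Fails at j=2 → formula fails.

Does not hold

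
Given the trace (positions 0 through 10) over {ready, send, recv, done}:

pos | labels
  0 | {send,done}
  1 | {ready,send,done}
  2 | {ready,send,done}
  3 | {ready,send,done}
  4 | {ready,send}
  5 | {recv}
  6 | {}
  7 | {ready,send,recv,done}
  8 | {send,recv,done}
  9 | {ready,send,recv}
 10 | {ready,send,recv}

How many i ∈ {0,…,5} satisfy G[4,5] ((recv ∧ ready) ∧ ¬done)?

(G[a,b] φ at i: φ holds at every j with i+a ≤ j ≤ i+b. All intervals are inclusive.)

1

Evaluate at each i in [0,5]:
  i=0: ✗ (fails at j=4)
  i=1: ✗ (fails at j=5)
  i=2: ✗ (fails at j=6)
  i=3: ✗ (fails at j=7)
  i=4: ✗ (fails at j=8)
  i=5: ✓ (all of [9,10])
Positions where it holds: {5} → 1.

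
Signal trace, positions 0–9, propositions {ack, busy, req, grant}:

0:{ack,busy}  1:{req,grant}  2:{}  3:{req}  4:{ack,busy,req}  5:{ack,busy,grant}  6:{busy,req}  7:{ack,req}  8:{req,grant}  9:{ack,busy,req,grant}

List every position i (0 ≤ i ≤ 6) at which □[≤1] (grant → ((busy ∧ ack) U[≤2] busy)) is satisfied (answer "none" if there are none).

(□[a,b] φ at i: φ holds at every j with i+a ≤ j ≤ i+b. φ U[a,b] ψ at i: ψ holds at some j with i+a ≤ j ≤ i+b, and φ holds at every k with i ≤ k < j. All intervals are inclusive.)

Evaluate at each i in [0,6]:
  i=0: ✗ (fails at j=1)
  i=1: ✗ (fails at j=1)
  i=2: ✓ (all of [2,3])
  i=3: ✓ (all of [3,4])
  i=4: ✓ (all of [4,5])
  i=5: ✓ (all of [5,6])
  i=6: ✓ (all of [6,7])

2, 3, 4, 5, 6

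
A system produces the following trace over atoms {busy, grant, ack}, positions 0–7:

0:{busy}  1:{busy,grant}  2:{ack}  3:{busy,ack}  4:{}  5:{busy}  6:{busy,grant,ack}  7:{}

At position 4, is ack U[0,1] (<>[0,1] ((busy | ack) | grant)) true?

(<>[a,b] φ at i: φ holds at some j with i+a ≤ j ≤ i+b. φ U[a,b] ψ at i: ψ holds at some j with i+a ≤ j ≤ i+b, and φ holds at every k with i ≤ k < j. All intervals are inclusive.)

Need some j in [4,5] with <>[0,1] ((busy | ack) | grant), and ack at every k in [4,j-1].
  j=4: <>[0,1] ((busy | ack) | grant) holds; no prefix to check → satisfied.

True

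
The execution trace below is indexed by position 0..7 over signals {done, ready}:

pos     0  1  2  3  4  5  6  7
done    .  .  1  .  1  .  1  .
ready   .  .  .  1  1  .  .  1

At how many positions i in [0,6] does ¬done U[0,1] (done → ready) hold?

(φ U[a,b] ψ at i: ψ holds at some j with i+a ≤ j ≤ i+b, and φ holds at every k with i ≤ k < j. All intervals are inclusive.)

Evaluate at each i in [0,6]:
  i=0: ✓ (rhs at j=0)
  i=1: ✓ (rhs at j=1)
  i=2: ✗ (lhs fails at k=2 before rhs at j=3)
  i=3: ✓ (rhs at j=3)
  i=4: ✓ (rhs at j=4)
  i=5: ✓ (rhs at j=5)
  i=6: ✗ (lhs fails at k=6 before rhs at j=7)
Positions where it holds: {0, 1, 3, 4, 5} → 5.

5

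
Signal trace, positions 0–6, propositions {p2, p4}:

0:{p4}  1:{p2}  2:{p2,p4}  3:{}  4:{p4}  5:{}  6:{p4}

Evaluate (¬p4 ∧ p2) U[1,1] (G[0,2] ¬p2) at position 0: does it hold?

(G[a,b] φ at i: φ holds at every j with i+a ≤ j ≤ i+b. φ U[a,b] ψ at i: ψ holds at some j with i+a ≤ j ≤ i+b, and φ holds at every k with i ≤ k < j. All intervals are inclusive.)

False

Need some j in [1,1] with G[0,2] ¬p2, and (¬p4 ∧ p2) at every k in [0,j-1].
  j=1: G[0,2] ¬p2 — fails at 1.
No j in the window works → until fails.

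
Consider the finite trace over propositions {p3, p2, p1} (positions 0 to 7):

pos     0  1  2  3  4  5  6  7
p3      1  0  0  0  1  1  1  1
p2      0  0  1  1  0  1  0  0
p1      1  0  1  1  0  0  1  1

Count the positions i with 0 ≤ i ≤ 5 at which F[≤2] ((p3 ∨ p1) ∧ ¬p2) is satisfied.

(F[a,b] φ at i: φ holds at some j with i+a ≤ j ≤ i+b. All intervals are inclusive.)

5

Evaluate at each i in [0,5]:
  i=0: ✓ (witness j=0)
  i=1: ✗ (none in [1,3])
  i=2: ✓ (witness j=4)
  i=3: ✓ (witness j=4)
  i=4: ✓ (witness j=4)
  i=5: ✓ (witness j=6)
Positions where it holds: {0, 2, 3, 4, 5} → 5.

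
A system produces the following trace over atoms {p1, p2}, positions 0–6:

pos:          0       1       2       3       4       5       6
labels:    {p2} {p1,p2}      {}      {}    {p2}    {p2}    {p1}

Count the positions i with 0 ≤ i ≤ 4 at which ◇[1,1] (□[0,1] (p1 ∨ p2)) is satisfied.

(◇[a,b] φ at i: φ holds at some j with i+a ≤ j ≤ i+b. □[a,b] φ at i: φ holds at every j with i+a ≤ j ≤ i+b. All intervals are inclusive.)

2

Evaluate at each i in [0,4]:
  i=0: ✗ (none in [1,1])
  i=1: ✗ (none in [2,2])
  i=2: ✗ (none in [3,3])
  i=3: ✓ (witness j=4)
  i=4: ✓ (witness j=5)
Positions where it holds: {3, 4} → 2.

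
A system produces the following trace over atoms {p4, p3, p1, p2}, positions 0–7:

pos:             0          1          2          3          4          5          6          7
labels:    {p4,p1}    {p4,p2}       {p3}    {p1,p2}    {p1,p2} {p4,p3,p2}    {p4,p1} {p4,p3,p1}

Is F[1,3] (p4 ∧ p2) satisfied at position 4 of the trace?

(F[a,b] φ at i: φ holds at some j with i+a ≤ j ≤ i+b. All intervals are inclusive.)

Holds

Check (p4 ∧ p2) at each j in [5,7]:
  j=5: true
  j=6: false
  j=7: false
Found at j=5 → formula holds.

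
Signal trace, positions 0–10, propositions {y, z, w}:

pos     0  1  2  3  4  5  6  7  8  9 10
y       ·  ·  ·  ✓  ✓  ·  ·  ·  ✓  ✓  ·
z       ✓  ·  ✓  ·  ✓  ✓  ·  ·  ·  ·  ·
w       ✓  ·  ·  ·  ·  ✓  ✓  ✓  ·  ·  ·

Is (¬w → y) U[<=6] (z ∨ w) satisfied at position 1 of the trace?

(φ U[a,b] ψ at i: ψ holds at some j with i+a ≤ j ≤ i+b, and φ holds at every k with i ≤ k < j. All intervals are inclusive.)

Need some j in [1,7] with (z ∨ w), and (¬w → y) at every k in [1,j-1].
  j=1: (z ∨ w) false.
  j=2: (z ∨ w) holds, but (¬w → y) fails at k=1 → not this j.
  j=3: (z ∨ w) false.
  j=4: (z ∨ w) holds, but (¬w → y) fails at k=1 → not this j.
  j=5: (z ∨ w) holds, but (¬w → y) fails at k=1 → not this j.
  j=6: (z ∨ w) holds, but (¬w → y) fails at k=1 → not this j.
  j=7: (z ∨ w) holds, but (¬w → y) fails at k=1 → not this j.
No j in the window works → until fails.

Does not hold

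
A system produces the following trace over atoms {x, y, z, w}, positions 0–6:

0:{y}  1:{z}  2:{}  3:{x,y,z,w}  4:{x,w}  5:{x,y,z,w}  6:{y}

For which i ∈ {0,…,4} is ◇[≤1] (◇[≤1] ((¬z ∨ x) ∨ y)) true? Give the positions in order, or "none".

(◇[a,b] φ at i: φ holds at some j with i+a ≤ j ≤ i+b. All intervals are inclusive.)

0, 1, 2, 3, 4

Evaluate at each i in [0,4]:
  i=0: ✓ (witness j=0)
  i=1: ✓ (witness j=1)
  i=2: ✓ (witness j=2)
  i=3: ✓ (witness j=3)
  i=4: ✓ (witness j=4)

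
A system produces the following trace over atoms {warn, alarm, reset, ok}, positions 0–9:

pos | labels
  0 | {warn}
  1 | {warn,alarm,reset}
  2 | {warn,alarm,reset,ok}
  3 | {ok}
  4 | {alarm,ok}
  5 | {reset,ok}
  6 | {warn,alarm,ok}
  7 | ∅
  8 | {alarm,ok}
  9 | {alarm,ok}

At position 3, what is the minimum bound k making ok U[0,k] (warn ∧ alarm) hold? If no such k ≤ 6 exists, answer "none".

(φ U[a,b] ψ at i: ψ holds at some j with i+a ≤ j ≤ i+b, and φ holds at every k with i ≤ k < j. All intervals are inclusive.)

Need earliest j ≥ 3 with (warn ∧ alarm), and ok at every k in [3,j-1].
  j=3: rhs fails.
  j=4: rhs fails.
  j=5: rhs fails.
  j=6: rhs holds; lhs holds on [3,5]. k = 3.

3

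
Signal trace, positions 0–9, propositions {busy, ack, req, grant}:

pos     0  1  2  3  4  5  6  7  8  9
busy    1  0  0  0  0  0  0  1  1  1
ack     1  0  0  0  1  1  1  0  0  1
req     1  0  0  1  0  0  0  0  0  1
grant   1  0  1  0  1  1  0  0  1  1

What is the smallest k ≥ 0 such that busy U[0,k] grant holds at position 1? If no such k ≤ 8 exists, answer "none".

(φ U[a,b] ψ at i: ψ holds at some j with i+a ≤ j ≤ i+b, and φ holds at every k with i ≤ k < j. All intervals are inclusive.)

none

Need earliest j ≥ 1 with grant, and busy at every k in [1,j-1].
  j=1: rhs fails.
  j=2: rhs holds but lhs fails at k=1.
  j=3: rhs fails.
  j=4: rhs holds but lhs fails at k=1.
  j=5: rhs holds but lhs fails at k=1.
  j=6: rhs fails.
  j=7: rhs fails.
  j=8: rhs holds but lhs fails at k=1.
  j=9: rhs holds but lhs fails at k=1.
No witness within the range → none.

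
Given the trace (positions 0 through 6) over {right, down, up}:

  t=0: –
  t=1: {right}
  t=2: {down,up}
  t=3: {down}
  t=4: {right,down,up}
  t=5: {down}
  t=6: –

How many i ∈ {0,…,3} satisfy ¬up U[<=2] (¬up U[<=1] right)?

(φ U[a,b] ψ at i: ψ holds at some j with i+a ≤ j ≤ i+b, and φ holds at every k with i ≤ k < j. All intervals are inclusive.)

Evaluate at each i in [0,3]:
  i=0: ✓ (rhs at j=0)
  i=1: ✓ (rhs at j=1)
  i=2: ✗ (lhs fails at k=2 before rhs at j=3)
  i=3: ✓ (rhs at j=3)
Positions where it holds: {0, 1, 3} → 3.

3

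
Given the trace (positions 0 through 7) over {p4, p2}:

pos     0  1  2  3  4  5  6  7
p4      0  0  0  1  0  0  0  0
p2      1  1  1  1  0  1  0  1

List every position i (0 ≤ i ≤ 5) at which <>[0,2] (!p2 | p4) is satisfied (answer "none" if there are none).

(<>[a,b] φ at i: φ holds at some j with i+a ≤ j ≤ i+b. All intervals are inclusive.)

1, 2, 3, 4, 5

Evaluate at each i in [0,5]:
  i=0: ✗ (none in [0,2])
  i=1: ✓ (witness j=3)
  i=2: ✓ (witness j=3)
  i=3: ✓ (witness j=3)
  i=4: ✓ (witness j=4)
  i=5: ✓ (witness j=6)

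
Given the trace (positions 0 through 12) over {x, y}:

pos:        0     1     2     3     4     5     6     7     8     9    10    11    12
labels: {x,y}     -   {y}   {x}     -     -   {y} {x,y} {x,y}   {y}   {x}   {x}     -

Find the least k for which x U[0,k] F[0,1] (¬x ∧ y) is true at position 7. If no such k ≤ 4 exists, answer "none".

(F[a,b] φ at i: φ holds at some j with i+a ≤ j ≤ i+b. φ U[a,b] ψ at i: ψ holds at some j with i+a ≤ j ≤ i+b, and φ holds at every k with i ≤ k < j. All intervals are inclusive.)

1

Need earliest j ≥ 7 with F[0,1] (¬x ∧ y), and x at every k in [7,j-1].
  j=7: rhs fails.
  j=8: rhs holds; lhs holds on [7,7]. k = 1.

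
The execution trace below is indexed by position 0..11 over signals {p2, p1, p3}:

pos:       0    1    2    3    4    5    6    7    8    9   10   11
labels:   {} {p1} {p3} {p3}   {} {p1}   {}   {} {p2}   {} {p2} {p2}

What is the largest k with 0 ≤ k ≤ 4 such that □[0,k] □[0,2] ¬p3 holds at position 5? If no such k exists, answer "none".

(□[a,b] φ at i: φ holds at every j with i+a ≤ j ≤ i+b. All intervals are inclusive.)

□[0,2] ¬p3 must hold from j=5 onward; find where it first fails.
  j=5: holds
  j=6: holds
  j=7: holds
  j=8: holds
  j=9: holds
Holds through j=9; largest k = 4.

4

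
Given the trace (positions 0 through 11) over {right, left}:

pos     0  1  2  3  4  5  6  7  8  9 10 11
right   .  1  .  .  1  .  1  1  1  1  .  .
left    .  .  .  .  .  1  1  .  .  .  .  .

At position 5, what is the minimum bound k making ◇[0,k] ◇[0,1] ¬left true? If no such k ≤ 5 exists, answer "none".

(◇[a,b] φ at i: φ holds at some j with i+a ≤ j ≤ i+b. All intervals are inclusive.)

Scan j = 5,6,… for ◇[0,1] ¬left:
  j=5: fails
  j=6: holds
First hit at j=6, so smallest k = 6-5 = 1.

1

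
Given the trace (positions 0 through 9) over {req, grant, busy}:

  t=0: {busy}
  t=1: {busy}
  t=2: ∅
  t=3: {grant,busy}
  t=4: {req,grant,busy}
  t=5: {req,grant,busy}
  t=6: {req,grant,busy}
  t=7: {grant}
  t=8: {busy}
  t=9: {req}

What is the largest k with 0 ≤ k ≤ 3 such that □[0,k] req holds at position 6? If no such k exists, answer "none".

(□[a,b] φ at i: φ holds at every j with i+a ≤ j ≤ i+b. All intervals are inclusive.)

req must hold from j=6 onward; find where it first fails.
  j=6: holds
  j=7: fails
Holds on [6,6], so largest k = 0.

0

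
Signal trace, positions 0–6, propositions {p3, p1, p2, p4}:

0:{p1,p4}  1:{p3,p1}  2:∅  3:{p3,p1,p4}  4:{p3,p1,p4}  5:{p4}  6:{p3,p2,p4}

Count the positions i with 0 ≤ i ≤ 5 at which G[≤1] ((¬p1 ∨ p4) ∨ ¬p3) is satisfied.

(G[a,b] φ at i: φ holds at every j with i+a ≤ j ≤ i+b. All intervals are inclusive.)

4

Evaluate at each i in [0,5]:
  i=0: ✗ (fails at j=1)
  i=1: ✗ (fails at j=1)
  i=2: ✓ (all of [2,3])
  i=3: ✓ (all of [3,4])
  i=4: ✓ (all of [4,5])
  i=5: ✓ (all of [5,6])
Positions where it holds: {2, 3, 4, 5} → 4.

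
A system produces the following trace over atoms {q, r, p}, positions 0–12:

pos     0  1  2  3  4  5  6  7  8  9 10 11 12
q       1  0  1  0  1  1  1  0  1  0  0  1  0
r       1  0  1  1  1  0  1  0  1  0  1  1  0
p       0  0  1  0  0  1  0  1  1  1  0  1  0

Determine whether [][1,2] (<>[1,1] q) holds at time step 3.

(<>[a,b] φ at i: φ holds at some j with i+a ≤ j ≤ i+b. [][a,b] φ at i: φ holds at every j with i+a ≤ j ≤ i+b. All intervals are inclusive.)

Check <>[1,1] q at every j in [4,5]:
  j=4: holds (witness at 5)
  j=5: holds (witness at 6)
All positions satisfy it → formula holds.

Yes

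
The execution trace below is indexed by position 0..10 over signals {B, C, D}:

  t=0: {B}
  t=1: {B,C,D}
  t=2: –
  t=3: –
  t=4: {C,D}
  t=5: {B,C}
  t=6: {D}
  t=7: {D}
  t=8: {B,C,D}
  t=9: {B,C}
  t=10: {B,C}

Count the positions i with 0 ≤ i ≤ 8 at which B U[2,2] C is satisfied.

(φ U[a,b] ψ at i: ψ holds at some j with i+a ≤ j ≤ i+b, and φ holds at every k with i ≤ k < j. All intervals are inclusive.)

1

Evaluate at each i in [0,8]:
  i=0: ✗ (no rhs in [2,2])
  i=1: ✗ (no rhs in [3,3])
  i=2: ✗ (lhs fails at k=2 before rhs at j=4)
  i=3: ✗ (lhs fails at k=3 before rhs at j=5)
  i=4: ✗ (no rhs in [6,6])
  i=5: ✗ (no rhs in [7,7])
  i=6: ✗ (lhs fails at k=6 before rhs at j=8)
  i=7: ✗ (lhs fails at k=7 before rhs at j=9)
  i=8: ✓ (rhs at j=10; lhs holds on [8,9])
Positions where it holds: {8} → 1.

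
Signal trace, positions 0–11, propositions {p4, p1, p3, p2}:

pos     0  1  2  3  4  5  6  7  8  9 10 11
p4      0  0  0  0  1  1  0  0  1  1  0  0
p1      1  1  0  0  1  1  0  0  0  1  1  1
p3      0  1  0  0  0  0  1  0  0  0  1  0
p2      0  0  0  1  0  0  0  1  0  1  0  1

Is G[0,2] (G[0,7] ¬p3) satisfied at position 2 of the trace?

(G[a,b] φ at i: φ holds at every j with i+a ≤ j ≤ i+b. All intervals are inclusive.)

Check G[0,7] ¬p3 at every j in [2,4]:
  j=2: fails at 6
  j=3: fails at 6
  j=4: fails at 6
Fails at j=2 → formula fails.

False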